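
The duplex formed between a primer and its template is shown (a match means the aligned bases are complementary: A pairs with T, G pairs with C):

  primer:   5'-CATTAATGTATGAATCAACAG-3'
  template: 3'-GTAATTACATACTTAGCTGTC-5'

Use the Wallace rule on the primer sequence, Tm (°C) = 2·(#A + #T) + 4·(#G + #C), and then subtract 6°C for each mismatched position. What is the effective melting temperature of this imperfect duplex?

Primer base counts: A=9, T=6, G=3, C=3 → A+T=15, G+C=6
Perfect-match Tm = 2(15) + 4(6) = 30 + 24 = 54°C
Mismatches (positions where the bases are not complementary): 1 (at position 17)
Effective Tm = 54 − 1×6 = 54 − 6 = 48°C

48°C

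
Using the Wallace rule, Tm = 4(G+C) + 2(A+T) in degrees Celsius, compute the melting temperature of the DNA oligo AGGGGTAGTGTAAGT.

Counting bases: C=0, A=4, T=4, G=7
A+T = 8, G+C = 7
Tm = 2(8) + 4(7) = 16 + 28 = 44°C

44°C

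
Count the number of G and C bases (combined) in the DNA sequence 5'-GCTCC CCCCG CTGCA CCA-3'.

Scanning the sequence gives T=2, C=11, G=3, A=2.
G+C = 3 + 11 = 14

14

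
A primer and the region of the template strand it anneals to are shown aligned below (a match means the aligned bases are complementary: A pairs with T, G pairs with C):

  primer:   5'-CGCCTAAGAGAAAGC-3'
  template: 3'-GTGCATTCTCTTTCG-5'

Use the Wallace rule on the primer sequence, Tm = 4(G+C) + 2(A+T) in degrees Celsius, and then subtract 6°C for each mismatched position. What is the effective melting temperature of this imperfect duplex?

34°C

Primer base counts: A=6, T=1, G=4, C=4 → A+T=7, G+C=8
Perfect-match Tm = 2(7) + 4(8) = 14 + 32 = 46°C
Mismatches (positions where the bases are not complementary): 2 (at positions 2, 4)
Effective Tm = 46 − 2×6 = 46 − 12 = 34°C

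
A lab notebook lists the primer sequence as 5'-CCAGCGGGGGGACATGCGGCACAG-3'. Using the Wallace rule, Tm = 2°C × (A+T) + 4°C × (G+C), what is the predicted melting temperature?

84°C

T=1, A=5, C=7, G=11
AT pairs contribute 6, GC pairs contribute 18.
Tm = 4·18 + 2·6 = 72 + 12 = 84°C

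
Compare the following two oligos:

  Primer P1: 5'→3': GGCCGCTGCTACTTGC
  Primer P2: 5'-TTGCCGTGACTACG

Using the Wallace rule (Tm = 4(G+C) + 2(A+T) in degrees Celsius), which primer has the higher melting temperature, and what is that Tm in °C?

Primer P1, 54°C

Primer P1: A+T=5, G+C=11 → Tm = 2(5)+4(11) = 54°C
Primer P2: A+T=6, G+C=8 → Tm = 2(6)+4(8) = 44°C
54°C vs 44°C → primer P1 is higher.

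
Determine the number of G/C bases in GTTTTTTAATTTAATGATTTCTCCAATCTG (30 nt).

7

A=7, C=4, G=3, T=16
G+C = 3 + 4 = 7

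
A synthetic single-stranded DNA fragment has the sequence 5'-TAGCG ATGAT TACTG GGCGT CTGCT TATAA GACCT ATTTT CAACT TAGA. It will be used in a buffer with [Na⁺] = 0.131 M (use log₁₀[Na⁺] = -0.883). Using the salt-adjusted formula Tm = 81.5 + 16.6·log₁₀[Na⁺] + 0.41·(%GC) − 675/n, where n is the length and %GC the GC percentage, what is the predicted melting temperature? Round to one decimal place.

Length n = 49. Counting bases: G=10, C=9, A=13, T=17
G+C = 19, so %GC = 19/49 × 100 = 38.776%
Salt term: 16.6 × (-0.883) = -14.658
GC term: 0.41 × 38.776 = 15.898; length term: −675/49 = −13.776
Tm = 81.5 + (-14.658) + 15.898 − 13.776 = 68.964 → 69.0°C

69.0°C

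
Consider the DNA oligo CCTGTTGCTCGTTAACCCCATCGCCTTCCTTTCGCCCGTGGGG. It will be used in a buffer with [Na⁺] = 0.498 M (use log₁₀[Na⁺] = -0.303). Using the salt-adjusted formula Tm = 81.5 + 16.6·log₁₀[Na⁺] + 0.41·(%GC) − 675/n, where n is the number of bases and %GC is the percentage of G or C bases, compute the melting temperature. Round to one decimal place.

86.5°C

Length n = 43. Counting bases: A=3, G=10, T=13, C=17
G+C = 27, so %GC = 27/43 × 100 = 62.791%
Salt term: 16.6 × (-0.303) = -5.03
GC term: 0.41 × 62.791 = 25.744; length term: −675/43 = −15.698
Tm = 81.5 + (-5.03) + 25.744 − 15.698 = 86.516 → 86.5°C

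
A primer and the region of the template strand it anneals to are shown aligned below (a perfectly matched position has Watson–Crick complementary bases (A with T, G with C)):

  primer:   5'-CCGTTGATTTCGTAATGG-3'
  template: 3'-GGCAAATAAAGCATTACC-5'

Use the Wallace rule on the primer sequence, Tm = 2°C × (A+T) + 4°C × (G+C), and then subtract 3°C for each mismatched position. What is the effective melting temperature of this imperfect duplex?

49°C

Primer base counts: A=3, T=7, G=5, C=3 → A+T=10, G+C=8
Perfect-match Tm = 2(10) + 4(8) = 20 + 32 = 52°C
Mismatches (positions where the bases are not complementary): 1 (at position 6)
Effective Tm = 52 − 1×3 = 52 − 3 = 49°C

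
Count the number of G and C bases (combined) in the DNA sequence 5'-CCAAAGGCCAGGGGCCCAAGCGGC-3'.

18

Counting bases: A=6, C=9, T=0, G=9
Total G or C: 9 + 9 = 18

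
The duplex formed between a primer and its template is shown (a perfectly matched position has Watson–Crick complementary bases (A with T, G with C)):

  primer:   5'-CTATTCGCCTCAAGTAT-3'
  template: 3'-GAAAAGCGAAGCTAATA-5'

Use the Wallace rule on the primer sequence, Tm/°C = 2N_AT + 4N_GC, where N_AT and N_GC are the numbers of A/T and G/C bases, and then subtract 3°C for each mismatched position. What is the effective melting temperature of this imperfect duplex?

36°C

Primer base counts: A=4, T=6, G=2, C=5 → A+T=10, G+C=7
Perfect-match Tm = 2(10) + 4(7) = 20 + 28 = 48°C
Mismatches (positions where the bases are not complementary): 4 (at positions 3, 9, 12, 14)
Effective Tm = 48 − 4×3 = 48 − 12 = 36°C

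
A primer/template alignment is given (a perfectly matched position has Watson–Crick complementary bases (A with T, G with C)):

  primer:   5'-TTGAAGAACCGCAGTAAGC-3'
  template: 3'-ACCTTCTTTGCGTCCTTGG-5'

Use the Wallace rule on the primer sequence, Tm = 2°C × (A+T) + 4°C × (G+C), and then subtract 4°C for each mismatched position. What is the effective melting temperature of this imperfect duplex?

40°C

Primer base counts: A=7, T=3, G=5, C=4 → A+T=10, G+C=9
Perfect-match Tm = 2(10) + 4(9) = 20 + 36 = 56°C
Mismatches (positions where the bases are not complementary): 4 (at positions 2, 9, 15, 18)
Effective Tm = 56 − 4×4 = 56 − 16 = 40°C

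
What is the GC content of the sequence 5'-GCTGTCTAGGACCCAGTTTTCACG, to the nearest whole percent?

G=6, C=7, A=4, T=7
G+C = 6 + 7 = 13 out of 24 bases
%GC = 13/24 × 100 = 54.17% ≈ 54%

54%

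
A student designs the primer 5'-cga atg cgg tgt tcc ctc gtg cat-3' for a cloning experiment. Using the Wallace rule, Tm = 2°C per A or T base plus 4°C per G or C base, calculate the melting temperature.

76°C

Counting bases: G=7, A=3, C=7, T=7
AT pairs contribute 10, GC pairs contribute 14.
Tm = 2(10) + 4(14) = 20 + 56 = 76°C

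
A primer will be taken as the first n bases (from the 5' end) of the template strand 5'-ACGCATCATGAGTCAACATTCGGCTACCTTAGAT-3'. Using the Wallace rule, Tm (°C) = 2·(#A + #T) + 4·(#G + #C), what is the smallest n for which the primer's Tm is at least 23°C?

n = 8

First 7 bases: ACGCATC → Tm = 22°C (< 23°C)
First 8 bases: ACGCATCA → Tm = 24°C (≥ 23°C)
Since every base adds ≥2°C, Tm only increases with n, so the threshold is first crossed at n = 8.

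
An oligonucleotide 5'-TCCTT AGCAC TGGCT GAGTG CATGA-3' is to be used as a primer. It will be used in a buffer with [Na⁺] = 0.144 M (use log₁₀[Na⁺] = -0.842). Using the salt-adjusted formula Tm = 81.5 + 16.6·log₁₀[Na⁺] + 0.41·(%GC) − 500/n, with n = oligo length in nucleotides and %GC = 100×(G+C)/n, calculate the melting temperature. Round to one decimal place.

Length n = 25. Base counts: C=6, T=7, A=5, G=7
G+C = 13, so %GC = 13/25 × 100 = 52%
Salt term: 16.6 × (-0.842) = -13.977
GC term: 0.41 × 52 = 21.32; length term: −500/25 = −20
Tm = 81.5 + (-13.977) + 21.32 − 20 = 68.843 → 68.8°C

68.8°C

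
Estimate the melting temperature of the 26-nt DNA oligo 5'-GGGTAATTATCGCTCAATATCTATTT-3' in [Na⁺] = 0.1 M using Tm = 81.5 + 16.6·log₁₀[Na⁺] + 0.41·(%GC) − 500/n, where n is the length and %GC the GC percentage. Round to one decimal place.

58.3°C

Length n = 26. Base counts: T=11, C=4, G=4, A=7
G+C = 8, so %GC = 8/26 × 100 = 30.769%
Salt term: 16.6 × (-1) = -16.6
GC term: 0.41 × 30.769 = 12.615; length term: −500/26 = −19.231
Tm = 81.5 + (-16.6) + 12.615 − 19.231 = 58.284 → 58.3°C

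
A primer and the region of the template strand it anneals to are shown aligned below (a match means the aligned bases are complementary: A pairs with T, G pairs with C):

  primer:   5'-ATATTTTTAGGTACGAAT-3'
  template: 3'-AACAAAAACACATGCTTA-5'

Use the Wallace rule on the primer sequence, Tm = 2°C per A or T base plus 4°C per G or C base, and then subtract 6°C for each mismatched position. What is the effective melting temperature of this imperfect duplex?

20°C

Primer base counts: A=6, T=8, G=3, C=1 → A+T=14, G+C=4
Perfect-match Tm = 2(14) + 4(4) = 28 + 16 = 44°C
Mismatches (positions where the bases are not complementary): 4 (at positions 1, 3, 9, 10)
Effective Tm = 44 − 4×6 = 44 − 24 = 20°C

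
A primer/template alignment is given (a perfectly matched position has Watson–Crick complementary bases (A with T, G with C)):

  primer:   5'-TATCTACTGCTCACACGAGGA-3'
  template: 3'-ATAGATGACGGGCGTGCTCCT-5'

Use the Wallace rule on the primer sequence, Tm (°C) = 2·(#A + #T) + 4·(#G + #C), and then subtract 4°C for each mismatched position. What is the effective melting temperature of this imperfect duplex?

Primer base counts: A=6, T=5, G=4, C=6 → A+T=11, G+C=10
Perfect-match Tm = 2(11) + 4(10) = 22 + 40 = 62°C
Mismatches (positions where the bases are not complementary): 2 (at positions 11, 13)
Effective Tm = 62 − 2×4 = 62 − 8 = 54°C

54°C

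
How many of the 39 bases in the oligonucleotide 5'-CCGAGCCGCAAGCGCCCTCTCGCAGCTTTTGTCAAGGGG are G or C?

Counting bases: A=6, T=7, C=14, G=12
G+C = 12 + 14 = 26

26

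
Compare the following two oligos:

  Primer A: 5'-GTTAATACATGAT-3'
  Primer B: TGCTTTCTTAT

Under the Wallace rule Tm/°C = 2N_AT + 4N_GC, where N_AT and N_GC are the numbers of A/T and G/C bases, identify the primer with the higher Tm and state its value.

Primer A, 32°C

Primer A: A+T=10, G+C=3 → Tm = 2(10)+4(3) = 32°C
Primer B: A+T=8, G+C=3 → Tm = 2(8)+4(3) = 28°C
32°C vs 28°C → primer A is higher.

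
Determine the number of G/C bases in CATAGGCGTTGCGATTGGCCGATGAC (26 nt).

Scanning the sequence gives A=5, T=6, G=9, C=6.
G+C = 9 + 6 = 15

15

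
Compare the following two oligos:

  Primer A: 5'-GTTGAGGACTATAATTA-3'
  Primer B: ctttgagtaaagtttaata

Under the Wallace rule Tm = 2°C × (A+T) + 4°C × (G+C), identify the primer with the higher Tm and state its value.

Primer B, 46°C

Primer A: A+T=12, G+C=5 → Tm = 2(12)+4(5) = 44°C
Primer B: A+T=15, G+C=4 → Tm = 2(15)+4(4) = 46°C
44°C vs 46°C → primer B is higher.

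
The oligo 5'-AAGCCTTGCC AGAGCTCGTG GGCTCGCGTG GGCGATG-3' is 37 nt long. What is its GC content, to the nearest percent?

Base counts: A=5, T=7, G=15, C=10
G+C = 15 + 10 = 25 out of 37 bases
%GC = 25/37 × 100 = 67.57% ≈ 68%

68%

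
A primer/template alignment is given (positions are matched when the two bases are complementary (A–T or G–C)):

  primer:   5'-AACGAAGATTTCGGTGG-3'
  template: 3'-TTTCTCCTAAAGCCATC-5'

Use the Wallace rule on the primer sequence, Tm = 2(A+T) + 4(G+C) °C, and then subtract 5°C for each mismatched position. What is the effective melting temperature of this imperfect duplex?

Primer base counts: A=5, T=4, G=6, C=2 → A+T=9, G+C=8
Perfect-match Tm = 2(9) + 4(8) = 18 + 32 = 50°C
Mismatches (positions where the bases are not complementary): 3 (at positions 3, 6, 16)
Effective Tm = 50 − 3×5 = 50 − 15 = 35°C

35°C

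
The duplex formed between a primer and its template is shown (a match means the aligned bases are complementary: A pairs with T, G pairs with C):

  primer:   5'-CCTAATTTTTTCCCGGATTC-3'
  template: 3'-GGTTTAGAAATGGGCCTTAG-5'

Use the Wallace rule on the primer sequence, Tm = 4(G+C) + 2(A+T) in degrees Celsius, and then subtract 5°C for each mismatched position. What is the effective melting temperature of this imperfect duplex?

36°C

Primer base counts: A=3, T=9, G=2, C=6 → A+T=12, G+C=8
Perfect-match Tm = 2(12) + 4(8) = 24 + 32 = 56°C
Mismatches (positions where the bases are not complementary): 4 (at positions 3, 7, 11, 18)
Effective Tm = 56 − 4×5 = 56 − 20 = 36°C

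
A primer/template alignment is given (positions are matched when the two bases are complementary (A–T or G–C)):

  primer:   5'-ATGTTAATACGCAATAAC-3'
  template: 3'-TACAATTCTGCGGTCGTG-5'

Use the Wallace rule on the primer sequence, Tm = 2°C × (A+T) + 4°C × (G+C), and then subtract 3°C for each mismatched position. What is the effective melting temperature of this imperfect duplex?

34°C

Primer base counts: A=8, T=5, G=2, C=3 → A+T=13, G+C=5
Perfect-match Tm = 2(13) + 4(5) = 26 + 20 = 46°C
Mismatches (positions where the bases are not complementary): 4 (at positions 8, 13, 15, 16)
Effective Tm = 46 − 4×3 = 46 − 12 = 34°C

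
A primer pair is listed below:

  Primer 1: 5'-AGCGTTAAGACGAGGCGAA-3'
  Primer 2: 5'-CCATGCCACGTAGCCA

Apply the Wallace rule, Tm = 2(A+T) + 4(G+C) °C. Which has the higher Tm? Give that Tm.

Primer 1: A+T=9, G+C=10 → Tm = 2(9)+4(10) = 58°C
Primer 2: A+T=6, G+C=10 → Tm = 2(6)+4(10) = 52°C
58°C vs 52°C → primer 1 is higher.

Primer 1, 58°C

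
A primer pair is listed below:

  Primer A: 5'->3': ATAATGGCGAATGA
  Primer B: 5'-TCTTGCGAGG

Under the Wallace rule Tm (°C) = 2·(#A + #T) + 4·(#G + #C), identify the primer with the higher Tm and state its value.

Primer A: A+T=9, G+C=5 → Tm = 2(9)+4(5) = 38°C
Primer B: A+T=4, G+C=6 → Tm = 2(4)+4(6) = 32°C
38°C vs 32°C → primer A is higher.

Primer A, 38°C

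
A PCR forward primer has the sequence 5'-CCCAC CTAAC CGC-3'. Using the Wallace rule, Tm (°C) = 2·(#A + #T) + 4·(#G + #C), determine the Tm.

44°C

Base counts: C=8, A=3, T=1, G=1
AT pairs contribute 4, GC pairs contribute 9.
Tm = 2(4) + 4(9) = 8 + 36 = 44°C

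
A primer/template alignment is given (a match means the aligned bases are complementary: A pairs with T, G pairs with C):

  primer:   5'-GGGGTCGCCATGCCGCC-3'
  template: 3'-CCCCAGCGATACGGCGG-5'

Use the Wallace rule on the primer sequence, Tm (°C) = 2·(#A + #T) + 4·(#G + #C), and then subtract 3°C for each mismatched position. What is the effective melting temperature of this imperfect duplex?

Primer base counts: A=1, T=2, G=7, C=7 → A+T=3, G+C=14
Perfect-match Tm = 2(3) + 4(14) = 6 + 56 = 62°C
Mismatches (positions where the bases are not complementary): 1 (at position 9)
Effective Tm = 62 − 1×3 = 62 − 3 = 59°C

59°C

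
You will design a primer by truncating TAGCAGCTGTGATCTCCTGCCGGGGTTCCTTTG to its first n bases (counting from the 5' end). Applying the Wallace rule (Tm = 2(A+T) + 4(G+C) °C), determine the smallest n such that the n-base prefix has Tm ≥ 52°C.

n = 17

First 16 bases: TAGCAGCTGTGATCTC → Tm = 48°C (< 52°C)
First 17 bases: TAGCAGCTGTGATCTCC → Tm = 52°C (≥ 52°C)
Each additional base adds 2°C (A/T) or 4°C (G/C), so Tm is non-decreasing in n; n = 17 is the first length to reach 52°C.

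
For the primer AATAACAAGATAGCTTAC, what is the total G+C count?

5

Scanning the sequence gives G=2, C=3, A=9, T=4.
G+C = 2 + 3 = 5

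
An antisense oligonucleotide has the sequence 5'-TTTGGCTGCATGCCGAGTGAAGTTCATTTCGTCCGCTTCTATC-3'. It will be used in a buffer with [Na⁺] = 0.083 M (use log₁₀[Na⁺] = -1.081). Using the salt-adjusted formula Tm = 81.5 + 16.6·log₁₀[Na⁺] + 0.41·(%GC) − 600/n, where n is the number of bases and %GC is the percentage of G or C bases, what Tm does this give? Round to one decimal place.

69.6°C

Length n = 43. Counting bases: G=10, A=6, T=16, C=11
G+C = 21, so %GC = 21/43 × 100 = 48.837%
Salt term: 16.6 × (-1.081) = -17.945
GC term: 0.41 × 48.837 = 20.023; length term: −600/43 = −13.953
Tm = 81.5 + (-17.945) + 20.023 − 13.953 = 69.625 → 69.6°C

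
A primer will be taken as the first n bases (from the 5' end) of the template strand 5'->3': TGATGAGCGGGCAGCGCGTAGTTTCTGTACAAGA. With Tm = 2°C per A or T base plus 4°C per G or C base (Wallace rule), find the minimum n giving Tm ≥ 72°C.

n = 22

First 21 bases: TGATGAGCGGGCAGCGCGTAG → Tm = 70°C (< 72°C)
First 22 bases: TGATGAGCGGGCAGCGCGTAGT → Tm = 72°C (≥ 72°C)
Each additional base adds 2°C (A/T) or 4°C (G/C), so Tm is non-decreasing in n; n = 22 is the first length to reach 72°C.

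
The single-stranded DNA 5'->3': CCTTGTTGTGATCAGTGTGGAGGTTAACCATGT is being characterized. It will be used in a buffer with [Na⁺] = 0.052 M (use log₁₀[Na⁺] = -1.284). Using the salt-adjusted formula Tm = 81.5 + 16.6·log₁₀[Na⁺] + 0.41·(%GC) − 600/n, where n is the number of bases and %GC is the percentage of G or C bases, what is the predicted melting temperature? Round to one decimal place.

Length n = 33. Base counts: G=10, T=12, C=5, A=6
G+C = 15, so %GC = 15/33 × 100 = 45.455%
Salt term: 16.6 × (-1.284) = -21.314
GC term: 0.41 × 45.455 = 18.637; length term: −600/33 = −18.182
Tm = 81.5 + (-21.314) + 18.637 − 18.182 = 60.641 → 60.6°C

60.6°C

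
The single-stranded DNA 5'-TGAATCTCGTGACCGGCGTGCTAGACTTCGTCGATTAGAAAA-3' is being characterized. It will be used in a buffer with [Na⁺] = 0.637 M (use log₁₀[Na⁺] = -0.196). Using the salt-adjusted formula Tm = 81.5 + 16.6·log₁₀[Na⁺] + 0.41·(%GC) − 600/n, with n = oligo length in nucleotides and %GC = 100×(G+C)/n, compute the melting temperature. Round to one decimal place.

83.5°C

Length n = 42. C=9, A=11, G=11, T=11
G+C = 20, so %GC = 20/42 × 100 = 47.619%
Salt term: 16.6 × (-0.196) = -3.254
GC term: 0.41 × 47.619 = 19.524; length term: −600/42 = −14.286
Tm = 81.5 + (-3.254) + 19.524 − 14.286 = 83.484 → 83.5°C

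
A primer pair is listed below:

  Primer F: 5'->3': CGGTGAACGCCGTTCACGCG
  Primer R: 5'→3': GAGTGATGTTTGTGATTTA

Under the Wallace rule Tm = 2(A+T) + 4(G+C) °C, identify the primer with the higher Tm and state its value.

Primer F: A+T=6, G+C=14 → Tm = 2(6)+4(14) = 68°C
Primer R: A+T=13, G+C=6 → Tm = 2(13)+4(6) = 50°C
68°C vs 50°C → primer F is higher.

Primer F, 68°C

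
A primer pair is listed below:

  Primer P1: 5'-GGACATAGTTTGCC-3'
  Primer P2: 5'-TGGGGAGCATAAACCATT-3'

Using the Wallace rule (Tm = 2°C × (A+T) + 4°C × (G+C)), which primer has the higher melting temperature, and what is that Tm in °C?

Primer P2, 52°C

Primer P1: A+T=7, G+C=7 → Tm = 2(7)+4(7) = 42°C
Primer P2: A+T=10, G+C=8 → Tm = 2(10)+4(8) = 52°C
42°C vs 52°C → primer P2 is higher.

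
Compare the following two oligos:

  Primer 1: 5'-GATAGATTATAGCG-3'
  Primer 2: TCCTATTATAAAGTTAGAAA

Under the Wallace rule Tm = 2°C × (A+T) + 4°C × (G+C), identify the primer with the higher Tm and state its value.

Primer 1: A+T=9, G+C=5 → Tm = 2(9)+4(5) = 38°C
Primer 2: A+T=16, G+C=4 → Tm = 2(16)+4(4) = 48°C
38°C vs 48°C → primer 2 is higher.

Primer 2, 48°C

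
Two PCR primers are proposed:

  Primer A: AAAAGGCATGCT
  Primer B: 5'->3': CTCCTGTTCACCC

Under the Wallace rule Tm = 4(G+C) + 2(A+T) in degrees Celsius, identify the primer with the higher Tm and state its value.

Primer A: A+T=7, G+C=5 → Tm = 2(7)+4(5) = 34°C
Primer B: A+T=5, G+C=8 → Tm = 2(5)+4(8) = 42°C
34°C vs 42°C → primer B is higher.

Primer B, 42°C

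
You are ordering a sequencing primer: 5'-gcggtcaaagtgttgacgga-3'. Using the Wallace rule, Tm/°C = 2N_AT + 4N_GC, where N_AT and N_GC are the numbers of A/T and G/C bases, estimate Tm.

62°C

Base counts: C=3, A=5, G=8, T=4
So N_AT = 9 and N_GC = 11.
Tm = 2(9) + 4(11) = 18 + 44 = 62°C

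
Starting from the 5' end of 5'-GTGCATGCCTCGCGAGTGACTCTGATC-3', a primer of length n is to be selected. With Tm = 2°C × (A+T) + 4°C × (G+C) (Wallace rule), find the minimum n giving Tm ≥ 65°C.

n = 20

First 19 bases: GTGCATGCCTCGCGAGTGA → Tm = 62°C (< 65°C)
First 20 bases: GTGCATGCCTCGCGAGTGAC → Tm = 66°C (≥ 65°C)
Each additional base adds 2°C (A/T) or 4°C (G/C), so Tm is non-decreasing in n; n = 20 is the first length to reach 65°C.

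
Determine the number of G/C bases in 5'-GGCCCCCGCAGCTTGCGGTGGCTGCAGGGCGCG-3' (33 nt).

27

Base counts: T=4, G=15, C=12, A=2
G+C = 15 + 12 = 27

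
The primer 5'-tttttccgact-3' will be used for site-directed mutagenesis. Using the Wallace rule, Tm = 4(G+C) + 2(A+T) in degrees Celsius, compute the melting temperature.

Counting bases: A=1, G=1, T=6, C=3
AT pairs contribute 7, GC pairs contribute 4.
Tm = 2×7 + 4×4 = 30°C

30°C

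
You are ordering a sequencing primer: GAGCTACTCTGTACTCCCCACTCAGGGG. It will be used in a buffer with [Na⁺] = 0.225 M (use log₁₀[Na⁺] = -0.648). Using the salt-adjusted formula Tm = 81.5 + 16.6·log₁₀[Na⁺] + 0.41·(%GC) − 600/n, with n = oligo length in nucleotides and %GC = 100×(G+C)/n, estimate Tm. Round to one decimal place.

74.2°C

Length n = 28. Base counts: G=7, T=6, C=10, A=5
G+C = 17, so %GC = 17/28 × 100 = 60.714%
Salt term: 16.6 × (-0.648) = -10.757
GC term: 0.41 × 60.714 = 24.893; length term: −600/28 = −21.429
Tm = 81.5 + (-10.757) + 24.893 − 21.429 = 74.207 → 74.2°C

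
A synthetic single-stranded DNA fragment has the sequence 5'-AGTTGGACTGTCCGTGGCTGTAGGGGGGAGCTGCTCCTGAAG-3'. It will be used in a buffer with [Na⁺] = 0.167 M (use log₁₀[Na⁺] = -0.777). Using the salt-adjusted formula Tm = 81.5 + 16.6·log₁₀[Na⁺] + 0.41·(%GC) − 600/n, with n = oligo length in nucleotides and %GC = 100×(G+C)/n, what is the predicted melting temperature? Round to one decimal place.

Length n = 42. Scanning the sequence gives C=8, T=10, A=6, G=18.
G+C = 26, so %GC = 26/42 × 100 = 61.905%
Salt term: 16.6 × (-0.777) = -12.898
GC term: 0.41 × 61.905 = 25.381; length term: −600/42 = −14.286
Tm = 81.5 + (-12.898) + 25.381 − 14.286 = 79.697 → 79.7°C

79.7°C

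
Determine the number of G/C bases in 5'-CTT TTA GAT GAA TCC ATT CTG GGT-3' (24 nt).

C=4, G=5, T=10, A=5
Total G or C: 5 + 4 = 9

9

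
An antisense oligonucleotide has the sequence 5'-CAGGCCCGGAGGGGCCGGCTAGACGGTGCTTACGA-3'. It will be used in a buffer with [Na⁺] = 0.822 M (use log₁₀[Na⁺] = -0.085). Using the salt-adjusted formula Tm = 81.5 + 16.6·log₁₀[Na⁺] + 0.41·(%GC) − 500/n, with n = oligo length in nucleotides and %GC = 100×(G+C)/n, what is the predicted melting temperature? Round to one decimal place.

Length n = 35. Counting bases: T=4, C=10, G=15, A=6
G+C = 25, so %GC = 25/35 × 100 = 71.429%
Salt term: 16.6 × (-0.085) = -1.411
GC term: 0.41 × 71.429 = 29.286; length term: −500/35 = −14.286
Tm = 81.5 + (-1.411) + 29.286 − 14.286 = 95.089 → 95.1°C

95.1°C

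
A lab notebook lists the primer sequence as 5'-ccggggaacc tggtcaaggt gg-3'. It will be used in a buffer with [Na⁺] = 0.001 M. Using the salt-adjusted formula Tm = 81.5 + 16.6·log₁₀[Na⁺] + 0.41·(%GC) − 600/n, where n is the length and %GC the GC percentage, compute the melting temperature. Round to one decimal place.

32.4°C

Length n = 22. C=5, A=4, T=3, G=10
G+C = 15, so %GC = 15/22 × 100 = 68.182%
Salt term: 16.6 × (-3) = -49.8
GC term: 0.41 × 68.182 = 27.955; length term: −600/22 = −27.273
Tm = 81.5 + (-49.8) + 27.955 − 27.273 = 32.382 → 32.4°C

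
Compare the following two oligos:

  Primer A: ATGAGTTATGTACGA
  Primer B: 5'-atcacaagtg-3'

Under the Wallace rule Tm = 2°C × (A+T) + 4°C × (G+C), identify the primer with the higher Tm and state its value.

Primer A: A+T=10, G+C=5 → Tm = 2(10)+4(5) = 40°C
Primer B: A+T=6, G+C=4 → Tm = 2(6)+4(4) = 28°C
40°C vs 28°C → primer A is higher.

Primer A, 40°C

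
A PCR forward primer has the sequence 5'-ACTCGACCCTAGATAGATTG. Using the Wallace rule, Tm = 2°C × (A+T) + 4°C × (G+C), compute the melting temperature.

Scanning the sequence gives T=5, A=6, G=4, C=5.
AT pairs contribute 11, GC pairs contribute 9.
Tm = 2×11 + 4×9 = 58°C

58°C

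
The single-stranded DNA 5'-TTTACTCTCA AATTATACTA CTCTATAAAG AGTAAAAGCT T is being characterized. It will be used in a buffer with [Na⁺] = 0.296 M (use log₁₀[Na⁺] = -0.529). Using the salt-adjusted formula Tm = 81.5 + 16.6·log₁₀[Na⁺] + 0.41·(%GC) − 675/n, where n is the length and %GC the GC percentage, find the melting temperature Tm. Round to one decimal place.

Length n = 41. Counting bases: G=3, C=7, T=15, A=16
G+C = 10, so %GC = 10/41 × 100 = 24.39%
Salt term: 16.6 × (-0.529) = -8.781
GC term: 0.41 × 24.39 = 10; length term: −675/41 = −16.463
Tm = 81.5 + (-8.781) + 10 − 16.463 = 66.256 → 66.3°C

66.3°C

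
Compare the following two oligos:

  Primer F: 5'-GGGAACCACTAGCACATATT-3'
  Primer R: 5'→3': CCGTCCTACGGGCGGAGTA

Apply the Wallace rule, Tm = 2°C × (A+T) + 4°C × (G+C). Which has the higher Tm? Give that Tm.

Primer R, 64°C

Primer F: A+T=11, G+C=9 → Tm = 2(11)+4(9) = 58°C
Primer R: A+T=6, G+C=13 → Tm = 2(6)+4(13) = 64°C
58°C vs 64°C → primer R is higher.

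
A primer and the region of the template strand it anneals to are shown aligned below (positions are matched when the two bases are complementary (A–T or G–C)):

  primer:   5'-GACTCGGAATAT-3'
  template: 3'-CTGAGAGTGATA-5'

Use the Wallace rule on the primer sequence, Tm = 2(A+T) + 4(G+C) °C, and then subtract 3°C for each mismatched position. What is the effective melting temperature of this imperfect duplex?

25°C

Primer base counts: A=4, T=3, G=3, C=2 → A+T=7, G+C=5
Perfect-match Tm = 2(7) + 4(5) = 14 + 20 = 34°C
Mismatches (positions where the bases are not complementary): 3 (at positions 6, 7, 9)
Effective Tm = 34 − 3×3 = 34 − 9 = 25°C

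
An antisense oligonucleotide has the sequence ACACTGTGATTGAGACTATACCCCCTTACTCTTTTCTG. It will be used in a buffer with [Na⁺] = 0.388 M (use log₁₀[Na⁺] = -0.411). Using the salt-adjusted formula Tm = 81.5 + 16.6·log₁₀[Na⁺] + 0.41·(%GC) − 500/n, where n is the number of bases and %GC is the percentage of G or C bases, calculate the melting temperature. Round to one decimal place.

Length n = 38. Scanning the sequence gives T=14, A=8, C=11, G=5.
G+C = 16, so %GC = 16/38 × 100 = 42.105%
Salt term: 16.6 × (-0.411) = -6.823
GC term: 0.41 × 42.105 = 17.263; length term: −500/38 = −13.158
Tm = 81.5 + (-6.823) + 17.263 − 13.158 = 78.782 → 78.8°C

78.8°C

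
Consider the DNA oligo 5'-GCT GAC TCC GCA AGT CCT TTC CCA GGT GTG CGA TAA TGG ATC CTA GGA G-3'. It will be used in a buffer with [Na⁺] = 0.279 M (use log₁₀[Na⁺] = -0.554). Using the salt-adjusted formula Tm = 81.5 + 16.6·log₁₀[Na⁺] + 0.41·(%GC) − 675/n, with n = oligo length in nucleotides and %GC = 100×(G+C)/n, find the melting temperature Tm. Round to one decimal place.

Length n = 49. C=13, A=10, G=14, T=12
G+C = 27, so %GC = 27/49 × 100 = 55.102%
Salt term: 16.6 × (-0.554) = -9.196
GC term: 0.41 × 55.102 = 22.592; length term: −675/49 = −13.776
Tm = 81.5 + (-9.196) + 22.592 − 13.776 = 81.12 → 81.1°C

81.1°C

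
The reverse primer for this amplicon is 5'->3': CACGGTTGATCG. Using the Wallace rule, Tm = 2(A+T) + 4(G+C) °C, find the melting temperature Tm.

Counting bases: C=3, A=2, G=4, T=3
AT pairs contribute 5, GC pairs contribute 7.
Tm = 4·7 + 2·5 = 28 + 10 = 38°C

38°C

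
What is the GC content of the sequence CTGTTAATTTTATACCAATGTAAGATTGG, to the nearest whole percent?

28%

Counting bases: A=9, T=12, G=5, C=3
G+C = 5 + 3 = 8 out of 29 bases
%GC = 8/29 × 100 = 27.59% ≈ 28%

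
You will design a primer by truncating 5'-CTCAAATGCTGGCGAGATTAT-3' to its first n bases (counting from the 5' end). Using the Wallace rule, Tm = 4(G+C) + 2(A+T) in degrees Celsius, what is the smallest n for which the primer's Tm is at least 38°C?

First 12 bases: CTCAAATGCTGG → Tm = 36°C (< 38°C)
First 13 bases: CTCAAATGCTGGC → Tm = 40°C (≥ 38°C)
Each additional base adds 2°C (A/T) or 4°C (G/C), so Tm is non-decreasing in n; n = 13 is the first length to reach 38°C.

n = 13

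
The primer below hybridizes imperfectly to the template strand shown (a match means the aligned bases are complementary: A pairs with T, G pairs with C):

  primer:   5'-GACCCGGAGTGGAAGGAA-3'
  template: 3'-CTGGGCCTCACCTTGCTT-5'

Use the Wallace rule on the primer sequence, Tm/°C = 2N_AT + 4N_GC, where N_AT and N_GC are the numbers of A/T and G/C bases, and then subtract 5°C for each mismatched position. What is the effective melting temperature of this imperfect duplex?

Primer base counts: A=6, T=1, G=8, C=3 → A+T=7, G+C=11
Perfect-match Tm = 2(7) + 4(11) = 14 + 44 = 58°C
Mismatches (positions where the bases are not complementary): 1 (at position 15)
Effective Tm = 58 − 1×5 = 58 − 5 = 53°C

53°C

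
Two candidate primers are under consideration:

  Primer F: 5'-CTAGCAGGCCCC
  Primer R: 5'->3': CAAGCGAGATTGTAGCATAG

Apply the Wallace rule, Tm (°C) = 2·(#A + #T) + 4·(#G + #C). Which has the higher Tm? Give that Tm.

Primer F: A+T=3, G+C=9 → Tm = 2(3)+4(9) = 42°C
Primer R: A+T=11, G+C=9 → Tm = 2(11)+4(9) = 58°C
42°C vs 58°C → primer R is higher.

Primer R, 58°C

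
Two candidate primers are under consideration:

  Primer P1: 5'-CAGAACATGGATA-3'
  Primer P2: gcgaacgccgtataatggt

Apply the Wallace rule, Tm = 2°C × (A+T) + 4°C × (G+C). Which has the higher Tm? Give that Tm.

Primer P2, 58°C

Primer P1: A+T=8, G+C=5 → Tm = 2(8)+4(5) = 36°C
Primer P2: A+T=9, G+C=10 → Tm = 2(9)+4(10) = 58°C
36°C vs 58°C → primer P2 is higher.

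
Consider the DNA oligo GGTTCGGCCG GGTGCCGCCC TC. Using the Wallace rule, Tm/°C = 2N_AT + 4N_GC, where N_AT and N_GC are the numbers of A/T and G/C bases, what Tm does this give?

80°C

Base counts: T=4, G=9, C=9, A=0
So N_AT = 4 and N_GC = 18.
Tm = 2(4) + 4(18) = 8 + 72 = 80°C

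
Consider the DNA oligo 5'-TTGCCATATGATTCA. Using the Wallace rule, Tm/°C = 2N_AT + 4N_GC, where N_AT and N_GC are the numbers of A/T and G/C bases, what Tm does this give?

G=2, C=3, A=4, T=6
A+T = 10, G+C = 5
Tm = 2×10 + 4×5 = 40°C

40°C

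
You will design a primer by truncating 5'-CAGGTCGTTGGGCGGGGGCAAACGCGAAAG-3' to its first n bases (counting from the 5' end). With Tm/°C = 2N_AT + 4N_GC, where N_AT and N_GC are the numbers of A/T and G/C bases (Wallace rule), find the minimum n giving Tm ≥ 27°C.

n = 9

First 8 bases: CAGGTCGT → Tm = 26°C (< 27°C)
First 9 bases: CAGGTCGTT → Tm = 28°C (≥ 27°C)
Since every base adds ≥2°C, Tm only increases with n, so the threshold is first crossed at n = 9.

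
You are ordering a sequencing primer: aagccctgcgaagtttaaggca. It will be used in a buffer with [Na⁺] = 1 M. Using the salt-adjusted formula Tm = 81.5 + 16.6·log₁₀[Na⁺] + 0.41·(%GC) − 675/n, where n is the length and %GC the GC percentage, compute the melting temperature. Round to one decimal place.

Length n = 22. Base counts: G=6, C=5, T=4, A=7
G+C = 11, so %GC = 11/22 × 100 = 50%
Salt term: 16.6 × (0) = 0
GC term: 0.41 × 50 = 20.5; length term: −675/22 = −30.682
Tm = 81.5 + (0) + 20.5 − 30.682 = 71.318 → 71.3°C

71.3°C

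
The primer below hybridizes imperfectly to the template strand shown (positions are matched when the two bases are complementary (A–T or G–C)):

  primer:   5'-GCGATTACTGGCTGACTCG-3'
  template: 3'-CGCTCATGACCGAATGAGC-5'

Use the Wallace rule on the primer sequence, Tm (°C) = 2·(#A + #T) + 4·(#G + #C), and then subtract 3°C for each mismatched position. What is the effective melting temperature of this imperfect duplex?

Primer base counts: A=3, T=5, G=6, C=5 → A+T=8, G+C=11
Perfect-match Tm = 2(8) + 4(11) = 16 + 44 = 60°C
Mismatches (positions where the bases are not complementary): 2 (at positions 5, 14)
Effective Tm = 60 − 2×3 = 60 − 6 = 54°C

54°C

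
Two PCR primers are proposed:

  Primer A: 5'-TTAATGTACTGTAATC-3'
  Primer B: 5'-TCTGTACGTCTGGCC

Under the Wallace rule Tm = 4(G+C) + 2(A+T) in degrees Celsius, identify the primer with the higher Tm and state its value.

Primer A: A+T=12, G+C=4 → Tm = 2(12)+4(4) = 40°C
Primer B: A+T=6, G+C=9 → Tm = 2(6)+4(9) = 48°C
40°C vs 48°C → primer B is higher.

Primer B, 48°C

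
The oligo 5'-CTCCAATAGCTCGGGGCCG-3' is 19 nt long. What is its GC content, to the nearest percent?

G=6, C=7, A=3, T=3
G+C = 6 + 7 = 13 out of 19 bases
%GC = 13/19 × 100 = 68.42% ≈ 68%

68%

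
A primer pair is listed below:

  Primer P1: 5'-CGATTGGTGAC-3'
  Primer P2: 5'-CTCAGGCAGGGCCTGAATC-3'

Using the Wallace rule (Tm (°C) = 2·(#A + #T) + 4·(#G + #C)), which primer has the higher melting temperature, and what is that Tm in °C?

Primer P2, 62°C

Primer P1: A+T=5, G+C=6 → Tm = 2(5)+4(6) = 34°C
Primer P2: A+T=7, G+C=12 → Tm = 2(7)+4(12) = 62°C
34°C vs 62°C → primer P2 is higher.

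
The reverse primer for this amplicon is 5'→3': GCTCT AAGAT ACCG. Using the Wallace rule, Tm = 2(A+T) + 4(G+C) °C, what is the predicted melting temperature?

Scanning the sequence gives T=3, A=4, G=3, C=4.
AT pairs contribute 7, GC pairs contribute 7.
Tm = 2(7) + 4(7) = 14 + 28 = 42°C

42°C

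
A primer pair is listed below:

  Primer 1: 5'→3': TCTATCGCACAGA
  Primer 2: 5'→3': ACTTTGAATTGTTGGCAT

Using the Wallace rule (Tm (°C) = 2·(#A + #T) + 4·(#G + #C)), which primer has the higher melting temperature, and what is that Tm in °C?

Primer 2, 48°C

Primer 1: A+T=7, G+C=6 → Tm = 2(7)+4(6) = 38°C
Primer 2: A+T=12, G+C=6 → Tm = 2(12)+4(6) = 48°C
38°C vs 48°C → primer 2 is higher.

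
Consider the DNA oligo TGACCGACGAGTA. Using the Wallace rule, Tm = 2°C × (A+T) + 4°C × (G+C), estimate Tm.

40°C

C=3, G=4, A=4, T=2
A+T = 6, G+C = 7
Tm = 2(6) + 4(7) = 12 + 28 = 40°C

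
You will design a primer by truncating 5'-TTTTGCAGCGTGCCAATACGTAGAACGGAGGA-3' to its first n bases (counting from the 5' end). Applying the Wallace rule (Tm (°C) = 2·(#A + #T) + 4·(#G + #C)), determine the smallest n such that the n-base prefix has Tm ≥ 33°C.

n = 12

First 11 bases: TTTTGCAGCGT → Tm = 32°C (< 33°C)
First 12 bases: TTTTGCAGCGTG → Tm = 36°C (≥ 33°C)
Each additional base adds 2°C (A/T) or 4°C (G/C), so Tm is non-decreasing in n; n = 12 is the first length to reach 33°C.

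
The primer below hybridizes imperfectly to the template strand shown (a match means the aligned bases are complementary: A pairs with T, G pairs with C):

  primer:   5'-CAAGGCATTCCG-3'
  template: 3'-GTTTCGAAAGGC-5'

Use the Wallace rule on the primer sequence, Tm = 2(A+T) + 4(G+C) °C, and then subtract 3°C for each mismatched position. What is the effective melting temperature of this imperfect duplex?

32°C

Primer base counts: A=3, T=2, G=3, C=4 → A+T=5, G+C=7
Perfect-match Tm = 2(5) + 4(7) = 10 + 28 = 38°C
Mismatches (positions where the bases are not complementary): 2 (at positions 4, 7)
Effective Tm = 38 − 2×3 = 38 − 6 = 32°C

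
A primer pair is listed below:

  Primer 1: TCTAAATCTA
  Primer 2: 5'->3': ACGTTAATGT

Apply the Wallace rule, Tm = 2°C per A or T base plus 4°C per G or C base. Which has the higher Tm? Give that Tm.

Primer 2, 26°C

Primer 1: A+T=8, G+C=2 → Tm = 2(8)+4(2) = 24°C
Primer 2: A+T=7, G+C=3 → Tm = 2(7)+4(3) = 26°C
24°C vs 26°C → primer 2 is higher.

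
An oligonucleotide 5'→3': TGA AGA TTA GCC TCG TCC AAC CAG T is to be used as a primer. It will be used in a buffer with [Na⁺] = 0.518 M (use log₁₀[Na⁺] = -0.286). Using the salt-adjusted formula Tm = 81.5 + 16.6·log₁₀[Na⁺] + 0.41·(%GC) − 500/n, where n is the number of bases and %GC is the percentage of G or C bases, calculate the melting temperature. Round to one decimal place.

76.4°C

Length n = 25. Base counts: G=5, A=7, T=6, C=7
G+C = 12, so %GC = 12/25 × 100 = 48%
Salt term: 16.6 × (-0.286) = -4.748
GC term: 0.41 × 48 = 19.68; length term: −500/25 = −20
Tm = 81.5 + (-4.748) + 19.68 − 20 = 76.432 → 76.4°C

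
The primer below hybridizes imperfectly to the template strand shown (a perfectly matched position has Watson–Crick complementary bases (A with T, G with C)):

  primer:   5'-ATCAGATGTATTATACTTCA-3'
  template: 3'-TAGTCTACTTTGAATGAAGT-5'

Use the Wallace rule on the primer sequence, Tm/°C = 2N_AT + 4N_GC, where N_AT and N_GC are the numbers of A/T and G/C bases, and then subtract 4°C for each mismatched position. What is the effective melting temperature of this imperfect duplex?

34°C

Primer base counts: A=7, T=8, G=2, C=3 → A+T=15, G+C=5
Perfect-match Tm = 2(15) + 4(5) = 30 + 20 = 50°C
Mismatches (positions where the bases are not complementary): 4 (at positions 9, 11, 12, 13)
Effective Tm = 50 − 4×4 = 50 − 16 = 34°C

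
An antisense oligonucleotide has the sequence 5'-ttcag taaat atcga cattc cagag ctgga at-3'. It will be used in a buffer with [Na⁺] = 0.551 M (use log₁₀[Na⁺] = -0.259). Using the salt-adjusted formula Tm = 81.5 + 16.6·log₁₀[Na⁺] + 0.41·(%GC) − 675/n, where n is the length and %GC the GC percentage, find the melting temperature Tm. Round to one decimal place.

71.5°C

Length n = 32. G=6, T=9, C=6, A=11
G+C = 12, so %GC = 12/32 × 100 = 37.5%
Salt term: 16.6 × (-0.259) = -4.299
GC term: 0.41 × 37.5 = 15.375; length term: −675/32 = −21.094
Tm = 81.5 + (-4.299) + 15.375 − 21.094 = 71.482 → 71.5°C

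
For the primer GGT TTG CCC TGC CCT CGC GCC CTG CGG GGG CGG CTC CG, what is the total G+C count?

31

Base counts: T=7, G=15, A=0, C=16
Total G or C: 15 + 16 = 31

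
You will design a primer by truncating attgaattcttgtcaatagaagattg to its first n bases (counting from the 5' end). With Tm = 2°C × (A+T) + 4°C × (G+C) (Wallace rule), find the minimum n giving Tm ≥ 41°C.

n = 17

First 16 bases: ATTGAATTCTTGTCAA → Tm = 40°C (< 41°C)
First 17 bases: ATTGAATTCTTGTCAAT → Tm = 42°C (≥ 41°C)
Each additional base adds 2°C (A/T) or 4°C (G/C), so Tm is non-decreasing in n; n = 17 is the first length to reach 41°C.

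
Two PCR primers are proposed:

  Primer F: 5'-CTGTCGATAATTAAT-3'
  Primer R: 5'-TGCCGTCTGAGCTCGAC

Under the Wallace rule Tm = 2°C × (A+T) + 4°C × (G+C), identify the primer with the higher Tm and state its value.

Primer F: A+T=11, G+C=4 → Tm = 2(11)+4(4) = 38°C
Primer R: A+T=6, G+C=11 → Tm = 2(6)+4(11) = 56°C
38°C vs 56°C → primer R is higher.

Primer R, 56°C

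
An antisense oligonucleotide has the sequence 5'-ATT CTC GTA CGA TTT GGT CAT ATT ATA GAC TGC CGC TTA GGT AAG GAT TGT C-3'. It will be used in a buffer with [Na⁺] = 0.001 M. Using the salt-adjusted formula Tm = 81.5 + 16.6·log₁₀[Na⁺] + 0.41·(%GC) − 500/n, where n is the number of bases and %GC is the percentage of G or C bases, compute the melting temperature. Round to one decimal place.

38.6°C

Length n = 52. Counting bases: G=12, A=12, C=9, T=19
G+C = 21, so %GC = 21/52 × 100 = 40.385%
Salt term: 16.6 × (-3) = -49.8
GC term: 0.41 × 40.385 = 16.558; length term: −500/52 = −9.615
Tm = 81.5 + (-49.8) + 16.558 − 9.615 = 38.643 → 38.6°C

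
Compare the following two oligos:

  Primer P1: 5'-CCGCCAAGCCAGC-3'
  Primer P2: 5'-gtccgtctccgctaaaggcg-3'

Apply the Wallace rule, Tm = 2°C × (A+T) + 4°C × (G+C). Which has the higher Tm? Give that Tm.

Primer P1: A+T=3, G+C=10 → Tm = 2(3)+4(10) = 46°C
Primer P2: A+T=7, G+C=13 → Tm = 2(7)+4(13) = 66°C
46°C vs 66°C → primer P2 is higher.

Primer P2, 66°C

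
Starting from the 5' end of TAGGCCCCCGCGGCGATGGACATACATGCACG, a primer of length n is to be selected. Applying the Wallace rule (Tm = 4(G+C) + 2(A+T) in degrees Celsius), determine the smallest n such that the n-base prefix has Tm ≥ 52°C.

n = 14

First 13 bases: TAGGCCCCCGCGG → Tm = 48°C (< 52°C)
First 14 bases: TAGGCCCCCGCGGC → Tm = 52°C (≥ 52°C)
Each additional base adds 2°C (A/T) or 4°C (G/C), so Tm is non-decreasing in n; n = 14 is the first length to reach 52°C.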